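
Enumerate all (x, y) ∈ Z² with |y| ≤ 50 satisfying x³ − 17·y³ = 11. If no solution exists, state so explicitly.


The equation is x³ - 17y³ = 11. For fixed y, x³ = 17·y³ + 11, so a solution requires the RHS to be a perfect cube.
Strategy: iterate y from -50 to 50, compute RHS = 17·y³ + 11, and check whether it is a (positive or negative) perfect cube.
Check small values of y:
  y = 0: RHS = 11 is not a perfect cube.
  y = 1: RHS = 28 is not a perfect cube.
  y = -1: RHS = -6 is not a perfect cube.
  y = 2: RHS = 147 is not a perfect cube.
  y = -2: RHS = -125 = (-5)³ ⇒ x = -5 works.
  y = 3: RHS = 470 is not a perfect cube.
  y = -3: RHS = -448 is not a perfect cube.
Continuing the search up to |y| = 50 finds no further solutions beyond those listed.
Collected solutions: (-5, -2).

Solutions (with |y| ≤ 50): (-5, -2).


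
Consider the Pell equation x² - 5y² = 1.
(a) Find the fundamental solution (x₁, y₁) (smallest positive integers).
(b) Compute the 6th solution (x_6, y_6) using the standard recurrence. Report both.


Step 1: Find the fundamental solution (x₁, y₁) of x² - 5y² = 1.
  Expand √5 as a continued fraction. a₀ = ⌊√5⌋ = 2; iterate m_{k+1} = d_k·a_k − m_k, d_{k+1} = (5 − m_{k+1}²)/d_k, a_{k+1} = ⌊(a₀ + m_{k+1})/d_{k+1}⌋ (starting m₀ = 0, d₀ = 1), with convergents p_k = a_k·p_{k-1} + p_{k-2}, q_k = a_k·q_{k-1} + q_{k-2} (p₋₁ = 1, q₋₁ = 0):
  k = 0: a₀ = 2; p₀/q₀ = 2/1; p₀² − 5·q₀² = 4 − 5 = -1.
  k = 1: m = 2, d = 1, a = ⌊(2 + 2)/1⌋ = 4; p/q = (4·2 + 1)/(4·1 + 0) = 9/4; p² − 5·q² = 81 − 80 = 1.
  The first convergent with p² − 5·q² = 1 gives the fundamental solution (x₁, y₁) = (9, 4).
Step 2: Apply the recurrence (x_{n+1}, y_{n+1}) = (x₁x_n + 5y₁y_n, x₁y_n + y₁x_n) repeatedly.
  From (x_1, y_1) = (9, 4): x_2 = 9·9 + 5·4·4 = 161; y_2 = 9·4 + 4·9 = 72.
  From (x_2, y_2) = (161, 72): x_3 = 9·161 + 5·4·72 = 2889; y_3 = 9·72 + 4·161 = 1292.
  From (x_3, y_3) = (2889, 1292): x_4 = 9·2889 + 5·4·1292 = 51841; y_4 = 9·1292 + 4·2889 = 23184.
  From (x_4, y_4) = (51841, 23184): x_5 = 9·51841 + 5·4·23184 = 930249; y_5 = 9·23184 + 4·51841 = 416020.
  From (x_5, y_5) = (930249, 416020): x_6 = 9·930249 + 5·4·416020 = 16692641; y_6 = 9·416020 + 4·930249 = 7465176.
Step 3: Verify x_6² - 5·y_6² = 278644263554881 - 278644263554880 = 1 (should be 1). ✓

(x_1, y_1) = (9, 4); (x_6, y_6) = (16692641, 7465176).


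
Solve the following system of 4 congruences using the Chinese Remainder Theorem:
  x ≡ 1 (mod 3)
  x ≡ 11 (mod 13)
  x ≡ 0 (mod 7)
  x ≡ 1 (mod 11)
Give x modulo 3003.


Product of moduli M = 3 · 13 · 7 · 11 = 3003.
Merge one congruence at a time:
  Start: x ≡ 1 (mod 3).
  Combine with x ≡ 11 (mod 13); new modulus lcm = 39.
    Write x = 1 + 3·t and substitute into x ≡ 11 (mod 13): 3·t ≡ 11 − 1 = 10 (mod 13).
    The inverse of 3 mod 13 is 9 (since 3·9 = 27 = 2·13 + 1), so t ≡ 9·10 = 90 ≡ 12 (mod 13).
    Then x = 1 + 3·12 = 37, valid modulo lcm(3, 13) = 39: x ≡ 37 (mod 39).
  Combine with x ≡ 0 (mod 7); new modulus lcm = 273.
    Write x = 37 + 39·t and substitute into x ≡ 0 (mod 7): 39·t ≡ 0 − 37 = -37 (mod 7).
    Reduce coefficients mod 7: 4·t ≡ 5 (mod 7).
    The inverse of 4 mod 7 is 2 (since 4·2 = 8 = 1·7 + 1), so t ≡ 2·5 = 10 ≡ 3 (mod 7).
    Then x = 37 + 39·3 = 154, valid modulo lcm(39, 7) = 273: x ≡ 154 (mod 273).
  Combine with x ≡ 1 (mod 11); new modulus lcm = 3003.
    Write x = 154 + 273·t and substitute into x ≡ 1 (mod 11): 273·t ≡ 1 − 154 = -153 (mod 11).
    Reduce coefficients mod 11: 9·t ≡ 1 (mod 11).
    The inverse of 9 mod 11 is 5 (since 9·5 = 45 = 4·11 + 1), so t ≡ 5·1 = 5 ≡ 5 (mod 11).
    Then x = 154 + 273·5 = 1519, valid modulo lcm(273, 11) = 3003: x ≡ 1519 (mod 3003).
Verify against each original: 1519 mod 3 = 1, 1519 mod 13 = 11, 1519 mod 7 = 0, 1519 mod 11 = 1.

x ≡ 1519 (mod 3003).


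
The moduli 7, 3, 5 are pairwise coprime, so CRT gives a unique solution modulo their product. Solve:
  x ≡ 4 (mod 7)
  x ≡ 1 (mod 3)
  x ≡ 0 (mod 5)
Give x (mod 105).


Moduli 7, 3, 5 are pairwise coprime; by CRT there is a unique solution modulo M = 7 · 3 · 5 = 105.
Solve pairwise, accumulating the modulus:
  Start with x ≡ 4 (mod 7).
  Combine with x ≡ 1 (mod 3): since gcd(7, 3) = 1, we get a unique residue mod 21.
    Write x = 4 + 7·t and substitute into x ≡ 1 (mod 3): 7·t ≡ 1 − 4 = -3 (mod 3).
    Reduce coefficients mod 3: 1·t ≡ 0 (mod 3).
    So t ≡ 0 (mod 3).
    Then x = 4 + 7·0 = 4, valid modulo lcm(7, 3) = 21: x ≡ 4 (mod 21).
  Combine with x ≡ 0 (mod 5): since gcd(21, 5) = 1, we get a unique residue mod 105.
    Write x = 4 + 21·t and substitute into x ≡ 0 (mod 5): 21·t ≡ 0 − 4 = -4 (mod 5).
    Reduce coefficients mod 5: 1·t ≡ 1 (mod 5).
    So t ≡ 1 (mod 5).
    Then x = 4 + 21·1 = 25, valid modulo lcm(21, 5) = 105: x ≡ 25 (mod 105).
Verify: 25 mod 7 = 4 ✓, 25 mod 3 = 1 ✓, 25 mod 5 = 0 ✓.

x ≡ 25 (mod 105).


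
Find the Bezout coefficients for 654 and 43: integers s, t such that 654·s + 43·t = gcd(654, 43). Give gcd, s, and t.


Euclidean algorithm on (654, 43) — divide until remainder is 0:
  654 = 15 · 43 + 9
  43 = 4 · 9 + 7
  9 = 1 · 7 + 2
  7 = 3 · 2 + 1
  2 = 2 · 1 + 0
gcd(654, 43) = 1.
Track Bezout coefficients alongside the remainders: start with r₀ = 654 = a·1 + b·0 (s = 1, t = 0) and r₁ = 43 = a·0 + b·1 (s = 0, t = 1); each new remainder r_{k+1} = r_{k-1} − q_k·r_k inherits s_{k+1} = s_{k-1} − q_k·s_k, t_{k+1} = t_{k-1} − q_k·t_k, so r_k = a·s_k + b·t_k at every step:
  q = 15: r = 9, s = 1 − 15·0 = 1, t = 0 − 15·1 = -15  (check: 654·1 + 43·(-15) = 9)
  q = 4: r = 7, s = 0 − 4·1 = -4, t = 1 − 4·(-15) = 61  (check: 654·(-4) + 43·61 = 7)
  q = 1: r = 2, s = 1 − 1·(-4) = 5, t = -15 − 1·61 = -76  (check: 654·5 + 43·(-76) = 2)
  q = 3: r = 1, s = -4 − 3·5 = -19, t = 61 − 3·(-76) = 289  (check: 654·(-19) + 43·289 = 1)
The row with r = 1 (the gcd) gives the Bezout coefficients s = -19, t = 289.
Result: 654 · (-19) + 43 · (289) = 1.

gcd(654, 43) = 1; s = -19, t = 289 (check: 654·(-19) + 43·289 = 1).


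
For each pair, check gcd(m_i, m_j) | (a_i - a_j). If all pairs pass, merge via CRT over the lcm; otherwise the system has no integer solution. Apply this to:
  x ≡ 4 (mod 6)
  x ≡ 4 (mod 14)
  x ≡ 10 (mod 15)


Moduli 6, 14, 15 are not pairwise coprime, so CRT works modulo lcm(m_i) when all pairwise compatibility conditions hold.
Pairwise compatibility: gcd(m_i, m_j) must divide a_i - a_j for every pair.
Merge one congruence at a time:
  Start: x ≡ 4 (mod 6).
  Combine with x ≡ 4 (mod 14): gcd(6, 14) = 2; 4 - 4 = 0, which IS divisible by 2, so compatible.
    Write x = 4 + 6·t and substitute into x ≡ 4 (mod 14): 6·t ≡ 4 − 4 = 0 (mod 14).
    Divide the congruence (and modulus) by g = 2: 3·t ≡ 0 (mod 7).
    The inverse of 3 mod 7 is 5 (since 3·5 = 15 = 2·7 + 1), so t ≡ 5·0 = 0 ≡ 0 (mod 7).
    Then x = 4 + 6·0 = 4, valid modulo lcm(6, 14) = 42: x ≡ 4 (mod 42).
  Combine with x ≡ 10 (mod 15): gcd(42, 15) = 3; 10 - 4 = 6, which IS divisible by 3, so compatible.
    Write x = 4 + 42·t and substitute into x ≡ 10 (mod 15): 42·t ≡ 10 − 4 = 6 (mod 15).
    Divide the congruence (and modulus) by g = 3: 14·t ≡ 2 (mod 5).
    Reduce coefficients mod 5: 4·t ≡ 2 (mod 5).
    The inverse of 4 mod 5 is 4 (since 4·4 = 16 = 3·5 + 1), so t ≡ 4·2 = 8 ≡ 3 (mod 5).
    Then x = 4 + 42·3 = 130, valid modulo lcm(42, 15) = 210: x ≡ 130 (mod 210).
Verify: 130 mod 6 = 4, 130 mod 14 = 4, 130 mod 15 = 10.

x ≡ 130 (mod 210).


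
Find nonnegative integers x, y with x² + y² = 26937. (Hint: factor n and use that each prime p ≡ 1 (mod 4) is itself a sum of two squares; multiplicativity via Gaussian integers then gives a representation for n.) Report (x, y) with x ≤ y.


Step 1: Factor n = 26937 = 3^2 · 41 · 73.
Step 2: Check the mod-4 condition on each prime factor: 3 ≡ 3 (mod 4), exponent 2 (must be even); 41 ≡ 1 (mod 4), exponent 1; 73 ≡ 1 (mod 4), exponent 1.
All primes ≡ 3 (mod 4) appear to even exponent (or don't appear), so by the two-squares theorem n IS expressible as a sum of two squares.
Step 3: Build a representation. Group n = k² · m with k = 3 and m = 41 · 73 = 2993 (a product of primes ≡ 1 (mod 4)); a representation of m scales to one of n via (k·x)² + (k·y)² = k²(x² + y²). Each prime p ≡ 1 (mod 4) is itself a sum of two squares; find a² by testing p − a² for a perfect square:
  41: 41 − 1² = 40, 41 − 2² = 37, 41 − 3² = 32, 41 − 4² = 25 = 5² ⇒ 41 = 4² + 5².
  73: 73 − 1² = 72, 73 − 2² = 69, 73 − 3² = 64 = 8² ⇒ 73 = 3² + 8².
  Combine using the Brahmagupta–Fibonacci identity (a² + b²)(c² + d²) = (ac − bd)² + (ad + bc)² = (ac + bd)² + (ad − bc)²:
  41 · 73 = 2993: from (4² + 5²)(3² + 8²), take (4·3 − 5·8, 4·8 + 5·3) = (12 − 40, 32 + 15) = (-28, 47); dropping signs (only squares matter) gives (28, 47); check 28² + 47² = 784 + 2209 = 2993 ✓.
  Scale by k = 3: (3·28, 3·47) = (84, 141).
Step 4: Order so x ≤ y and verify: 84² + 141² = 7056 + 19881 = 26937 = n. ✓

n = 26937 = 84² + 141² (one valid representation with x ≤ y).


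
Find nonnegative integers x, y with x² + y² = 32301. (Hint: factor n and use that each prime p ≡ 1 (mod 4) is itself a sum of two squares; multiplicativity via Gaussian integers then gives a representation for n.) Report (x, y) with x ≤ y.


Step 1: Factor n = 32301 = 3^2 · 37 · 97.
Step 2: Check the mod-4 condition on each prime factor: 3 ≡ 3 (mod 4), exponent 2 (must be even); 37 ≡ 1 (mod 4), exponent 1; 97 ≡ 1 (mod 4), exponent 1.
All primes ≡ 3 (mod 4) appear to even exponent (or don't appear), so by the two-squares theorem n IS expressible as a sum of two squares.
Step 3: Build a representation. Group n = k² · m with k = 3 and m = 37 · 97 = 3589 (a product of primes ≡ 1 (mod 4)); a representation of m scales to one of n via (k·x)² + (k·y)² = k²(x² + y²). Each prime p ≡ 1 (mod 4) is itself a sum of two squares; find a² by testing p − a² for a perfect square:
  37: 37 − 1² = 36 = 6² ⇒ 37 = 1² + 6².
  97: 97 − 1² = 96, 97 − 2² = 93, 97 − 3² = 88, 97 − 4² = 81 = 9² ⇒ 97 = 4² + 9².
  Combine using the Brahmagupta–Fibonacci identity (a² + b²)(c² + d²) = (ac − bd)² + (ad + bc)² = (ac + bd)² + (ad − bc)²:
  37 · 97 = 3589: from (1² + 6²)(4² + 9²), take (1·4 − 6·9, 1·9 + 6·4) = (4 − 54, 9 + 24) = (-50, 33); dropping signs (only squares matter) gives (50, 33); check 50² + 33² = 2500 + 1089 = 3589 ✓.
  Scale by k = 3: (3·50, 3·33) = (150, 99).
Step 4: Order so x ≤ y and verify: 99² + 150² = 9801 + 22500 = 32301 = n. ✓

n = 32301 = 99² + 150² (one valid representation with x ≤ y).


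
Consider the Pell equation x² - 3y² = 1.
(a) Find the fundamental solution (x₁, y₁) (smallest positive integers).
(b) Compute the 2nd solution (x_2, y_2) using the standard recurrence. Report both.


Step 1: Find the fundamental solution (x₁, y₁) of x² - 3y² = 1.
  Expand √3 as a continued fraction. a₀ = ⌊√3⌋ = 1; iterate m_{k+1} = d_k·a_k − m_k, d_{k+1} = (3 − m_{k+1}²)/d_k, a_{k+1} = ⌊(a₀ + m_{k+1})/d_{k+1}⌋ (starting m₀ = 0, d₀ = 1), with convergents p_k = a_k·p_{k-1} + p_{k-2}, q_k = a_k·q_{k-1} + q_{k-2} (p₋₁ = 1, q₋₁ = 0):
  k = 0: a₀ = 1; p₀/q₀ = 1/1; p₀² − 3·q₀² = 1 − 3 = -2.
  k = 1: m = 1, d = 2, a = ⌊(1 + 1)/2⌋ = 1; p/q = (1·1 + 1)/(1·1 + 0) = 2/1; p² − 3·q² = 4 − 3 = 1.
  The first convergent with p² − 3·q² = 1 gives the fundamental solution (x₁, y₁) = (2, 1).
Step 2: Apply the recurrence (x_{n+1}, y_{n+1}) = (x₁x_n + 3y₁y_n, x₁y_n + y₁x_n) repeatedly.
  From (x_1, y_1) = (2, 1): x_2 = 2·2 + 3·1·1 = 7; y_2 = 2·1 + 1·2 = 4.
Step 3: Verify x_2² - 3·y_2² = 49 - 48 = 1 (should be 1). ✓

(x_1, y_1) = (2, 1); (x_2, y_2) = (7, 4).


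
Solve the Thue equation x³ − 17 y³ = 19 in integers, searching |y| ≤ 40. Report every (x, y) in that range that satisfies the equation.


The equation is x³ - 17y³ = 19. For fixed y, x³ = 17·y³ + 19, so a solution requires the RHS to be a perfect cube.
Strategy: iterate y from -40 to 40, compute RHS = 17·y³ + 19, and check whether it is a (positive or negative) perfect cube.
Check small values of y:
  y = 0: RHS = 19 is not a perfect cube.
  y = 1: RHS = 36 is not a perfect cube.
  y = -1: RHS = 2 is not a perfect cube.
  y = 2: RHS = 155 is not a perfect cube.
  y = -2: RHS = -117 is not a perfect cube.
  y = 3: RHS = 478 is not a perfect cube.
  y = -3: RHS = -440 is not a perfect cube.
Continuing the search up to |y| = 40 finds no solutions either.
No (x, y) in the scanned range satisfies the equation.

No integer solutions with |y| ≤ 40.


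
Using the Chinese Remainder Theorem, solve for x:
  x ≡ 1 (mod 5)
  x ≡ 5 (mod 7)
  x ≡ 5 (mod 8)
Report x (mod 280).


Moduli 5, 7, 8 are pairwise coprime; by CRT there is a unique solution modulo M = 5 · 7 · 8 = 280.
Solve pairwise, accumulating the modulus:
  Start with x ≡ 1 (mod 5).
  Combine with x ≡ 5 (mod 7): since gcd(5, 7) = 1, we get a unique residue mod 35.
    Write x = 1 + 5·t and substitute into x ≡ 5 (mod 7): 5·t ≡ 5 − 1 = 4 (mod 7).
    The inverse of 5 mod 7 is 3 (since 5·3 = 15 = 2·7 + 1), so t ≡ 3·4 = 12 ≡ 5 (mod 7).
    Then x = 1 + 5·5 = 26, valid modulo lcm(5, 7) = 35: x ≡ 26 (mod 35).
  Combine with x ≡ 5 (mod 8): since gcd(35, 8) = 1, we get a unique residue mod 280.
    Write x = 26 + 35·t and substitute into x ≡ 5 (mod 8): 35·t ≡ 5 − 26 = -21 (mod 8).
    Reduce coefficients mod 8: 3·t ≡ 3 (mod 8).
    The inverse of 3 mod 8 is 3 (since 3·3 = 9 = 1·8 + 1), so t ≡ 3·3 = 9 ≡ 1 (mod 8).
    Then x = 26 + 35·1 = 61, valid modulo lcm(35, 8) = 280: x ≡ 61 (mod 280).
Verify: 61 mod 5 = 1 ✓, 61 mod 7 = 5 ✓, 61 mod 8 = 5 ✓.

x ≡ 61 (mod 280).


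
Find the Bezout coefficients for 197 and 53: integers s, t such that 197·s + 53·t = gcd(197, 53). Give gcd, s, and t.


Euclidean algorithm on (197, 53) — divide until remainder is 0:
  197 = 3 · 53 + 38
  53 = 1 · 38 + 15
  38 = 2 · 15 + 8
  15 = 1 · 8 + 7
  8 = 1 · 7 + 1
  7 = 7 · 1 + 0
gcd(197, 53) = 1.
Track Bezout coefficients alongside the remainders: start with r₀ = 197 = a·1 + b·0 (s = 1, t = 0) and r₁ = 53 = a·0 + b·1 (s = 0, t = 1); each new remainder r_{k+1} = r_{k-1} − q_k·r_k inherits s_{k+1} = s_{k-1} − q_k·s_k, t_{k+1} = t_{k-1} − q_k·t_k, so r_k = a·s_k + b·t_k at every step:
  q = 3: r = 38, s = 1 − 3·0 = 1, t = 0 − 3·1 = -3  (check: 197·1 + 53·(-3) = 38)
  q = 1: r = 15, s = 0 − 1·1 = -1, t = 1 − 1·(-3) = 4  (check: 197·(-1) + 53·4 = 15)
  q = 2: r = 8, s = 1 − 2·(-1) = 3, t = -3 − 2·4 = -11  (check: 197·3 + 53·(-11) = 8)
  q = 1: r = 7, s = -1 − 1·3 = -4, t = 4 − 1·(-11) = 15  (check: 197·(-4) + 53·15 = 7)
  q = 1: r = 1, s = 3 − 1·(-4) = 7, t = -11 − 1·15 = -26  (check: 197·7 + 53·(-26) = 1)
The row with r = 1 (the gcd) gives the Bezout coefficients s = 7, t = -26.
Result: 197 · (7) + 53 · (-26) = 1.

gcd(197, 53) = 1; s = 7, t = -26 (check: 197·7 + 53·(-26) = 1).


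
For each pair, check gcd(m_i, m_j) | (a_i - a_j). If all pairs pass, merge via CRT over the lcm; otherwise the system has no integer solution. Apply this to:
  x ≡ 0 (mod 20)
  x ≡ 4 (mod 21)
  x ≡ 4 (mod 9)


Moduli 20, 21, 9 are not pairwise coprime, so CRT works modulo lcm(m_i) when all pairwise compatibility conditions hold.
Pairwise compatibility: gcd(m_i, m_j) must divide a_i - a_j for every pair.
Merge one congruence at a time:
  Start: x ≡ 0 (mod 20).
  Combine with x ≡ 4 (mod 21): gcd(20, 21) = 1; 4 - 0 = 4, which IS divisible by 1, so compatible.
    Write x = 0 + 20·t and substitute into x ≡ 4 (mod 21): 20·t ≡ 4 − 0 = 4 (mod 21).
    The inverse of 20 mod 21 is 20 (since 20·20 = 400 = 19·21 + 1), so t ≡ 20·4 = 80 ≡ 17 (mod 21).
    Then x = 0 + 20·17 = 340, valid modulo lcm(20, 21) = 420: x ≡ 340 (mod 420).
  Combine with x ≡ 4 (mod 9): gcd(420, 9) = 3; 4 - 340 = -336, which IS divisible by 3, so compatible.
    Write x = 340 + 420·t and substitute into x ≡ 4 (mod 9): 420·t ≡ 4 − 340 = -336 (mod 9).
    Divide the congruence (and modulus) by g = 3: 140·t ≡ -112 (mod 3).
    Reduce coefficients mod 3: 2·t ≡ 2 (mod 3).
    The inverse of 2 mod 3 is 2 (since 2·2 = 4 = 1·3 + 1), so t ≡ 2·2 = 4 ≡ 1 (mod 3).
    Then x = 340 + 420·1 = 760, valid modulo lcm(420, 9) = 1260: x ≡ 760 (mod 1260).
Verify: 760 mod 20 = 0, 760 mod 21 = 4, 760 mod 9 = 4.

x ≡ 760 (mod 1260).


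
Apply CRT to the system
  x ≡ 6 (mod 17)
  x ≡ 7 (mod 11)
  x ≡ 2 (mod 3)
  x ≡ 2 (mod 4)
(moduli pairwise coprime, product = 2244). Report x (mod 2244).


Product of moduli M = 17 · 11 · 3 · 4 = 2244.
Merge one congruence at a time:
  Start: x ≡ 6 (mod 17).
  Combine with x ≡ 7 (mod 11); new modulus lcm = 187.
    Write x = 6 + 17·t and substitute into x ≡ 7 (mod 11): 17·t ≡ 7 − 6 = 1 (mod 11).
    Reduce coefficients mod 11: 6·t ≡ 1 (mod 11).
    The inverse of 6 mod 11 is 2 (since 6·2 = 12 = 1·11 + 1), so t ≡ 2·1 = 2 ≡ 2 (mod 11).
    Then x = 6 + 17·2 = 40, valid modulo lcm(17, 11) = 187: x ≡ 40 (mod 187).
  Combine with x ≡ 2 (mod 3); new modulus lcm = 561.
    Write x = 40 + 187·t and substitute into x ≡ 2 (mod 3): 187·t ≡ 2 − 40 = -38 (mod 3).
    Reduce coefficients mod 3: 1·t ≡ 1 (mod 3).
    So t ≡ 1 (mod 3).
    Then x = 40 + 187·1 = 227, valid modulo lcm(187, 3) = 561: x ≡ 227 (mod 561).
  Combine with x ≡ 2 (mod 4); new modulus lcm = 2244.
    Write x = 227 + 561·t and substitute into x ≡ 2 (mod 4): 561·t ≡ 2 − 227 = -225 (mod 4).
    Reduce coefficients mod 4: 1·t ≡ 3 (mod 4).
    So t ≡ 3 (mod 4).
    Then x = 227 + 561·3 = 1910, valid modulo lcm(561, 4) = 2244: x ≡ 1910 (mod 2244).
Verify against each original: 1910 mod 17 = 6, 1910 mod 11 = 7, 1910 mod 3 = 2, 1910 mod 4 = 2.

x ≡ 1910 (mod 2244).


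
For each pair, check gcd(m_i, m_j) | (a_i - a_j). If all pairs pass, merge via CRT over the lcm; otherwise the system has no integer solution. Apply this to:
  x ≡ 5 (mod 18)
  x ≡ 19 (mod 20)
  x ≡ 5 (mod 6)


Moduli 18, 20, 6 are not pairwise coprime, so CRT works modulo lcm(m_i) when all pairwise compatibility conditions hold.
Pairwise compatibility: gcd(m_i, m_j) must divide a_i - a_j for every pair.
Merge one congruence at a time:
  Start: x ≡ 5 (mod 18).
  Combine with x ≡ 19 (mod 20): gcd(18, 20) = 2; 19 - 5 = 14, which IS divisible by 2, so compatible.
    Write x = 5 + 18·t and substitute into x ≡ 19 (mod 20): 18·t ≡ 19 − 5 = 14 (mod 20).
    Divide the congruence (and modulus) by g = 2: 9·t ≡ 7 (mod 10).
    The inverse of 9 mod 10 is 9 (since 9·9 = 81 = 8·10 + 1), so t ≡ 9·7 = 63 ≡ 3 (mod 10).
    Then x = 5 + 18·3 = 59, valid modulo lcm(18, 20) = 180: x ≡ 59 (mod 180).
  Combine with x ≡ 5 (mod 6): gcd(180, 6) = 6; 5 - 59 = -54, which IS divisible by 6, so compatible.
    Write x = 59 + 180·t and substitute into x ≡ 5 (mod 6): 180·t ≡ 5 − 59 = -54 (mod 6).
    Divide the congruence (and modulus) by g = 6: 30·t ≡ -9 (mod 1).
    Modulo 1 every t works; take t = 0.
    Then x = 59 + 180·0 = 59, valid modulo lcm(180, 6) = 180: x ≡ 59 (mod 180).
Verify: 59 mod 18 = 5, 59 mod 20 = 19, 59 mod 6 = 5.

x ≡ 59 (mod 180).


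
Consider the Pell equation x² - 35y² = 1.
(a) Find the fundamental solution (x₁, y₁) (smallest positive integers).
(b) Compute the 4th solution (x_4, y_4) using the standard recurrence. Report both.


Step 1: Find the fundamental solution (x₁, y₁) of x² - 35y² = 1.
  Expand √35 as a continued fraction. a₀ = ⌊√35⌋ = 5; iterate m_{k+1} = d_k·a_k − m_k, d_{k+1} = (35 − m_{k+1}²)/d_k, a_{k+1} = ⌊(a₀ + m_{k+1})/d_{k+1}⌋ (starting m₀ = 0, d₀ = 1), with convergents p_k = a_k·p_{k-1} + p_{k-2}, q_k = a_k·q_{k-1} + q_{k-2} (p₋₁ = 1, q₋₁ = 0):
  k = 0: a₀ = 5; p₀/q₀ = 5/1; p₀² − 35·q₀² = 25 − 35 = -10.
  k = 1: m = 5, d = 10, a = ⌊(5 + 5)/10⌋ = 1; p/q = (1·5 + 1)/(1·1 + 0) = 6/1; p² − 35·q² = 36 − 35 = 1.
  The first convergent with p² − 35·q² = 1 gives the fundamental solution (x₁, y₁) = (6, 1).
Step 2: Apply the recurrence (x_{n+1}, y_{n+1}) = (x₁x_n + 35y₁y_n, x₁y_n + y₁x_n) repeatedly.
  From (x_1, y_1) = (6, 1): x_2 = 6·6 + 35·1·1 = 71; y_2 = 6·1 + 1·6 = 12.
  From (x_2, y_2) = (71, 12): x_3 = 6·71 + 35·1·12 = 846; y_3 = 6·12 + 1·71 = 143.
  From (x_3, y_3) = (846, 143): x_4 = 6·846 + 35·1·143 = 10081; y_4 = 6·143 + 1·846 = 1704.
Step 3: Verify x_4² - 35·y_4² = 101626561 - 101626560 = 1 (should be 1). ✓

(x_1, y_1) = (6, 1); (x_4, y_4) = (10081, 1704).


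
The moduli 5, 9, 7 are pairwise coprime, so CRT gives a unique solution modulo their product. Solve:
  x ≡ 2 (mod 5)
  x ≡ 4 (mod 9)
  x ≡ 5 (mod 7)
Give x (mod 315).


Moduli 5, 9, 7 are pairwise coprime; by CRT there is a unique solution modulo M = 5 · 9 · 7 = 315.
Solve pairwise, accumulating the modulus:
  Start with x ≡ 2 (mod 5).
  Combine with x ≡ 4 (mod 9): since gcd(5, 9) = 1, we get a unique residue mod 45.
    Write x = 2 + 5·t and substitute into x ≡ 4 (mod 9): 5·t ≡ 4 − 2 = 2 (mod 9).
    The inverse of 5 mod 9 is 2 (since 5·2 = 10 = 1·9 + 1), so t ≡ 2·2 = 4 ≡ 4 (mod 9).
    Then x = 2 + 5·4 = 22, valid modulo lcm(5, 9) = 45: x ≡ 22 (mod 45).
  Combine with x ≡ 5 (mod 7): since gcd(45, 7) = 1, we get a unique residue mod 315.
    Write x = 22 + 45·t and substitute into x ≡ 5 (mod 7): 45·t ≡ 5 − 22 = -17 (mod 7).
    Reduce coefficients mod 7: 3·t ≡ 4 (mod 7).
    The inverse of 3 mod 7 is 5 (since 3·5 = 15 = 2·7 + 1), so t ≡ 5·4 = 20 ≡ 6 (mod 7).
    Then x = 22 + 45·6 = 292, valid modulo lcm(45, 7) = 315: x ≡ 292 (mod 315).
Verify: 292 mod 5 = 2 ✓, 292 mod 9 = 4 ✓, 292 mod 7 = 5 ✓.

x ≡ 292 (mod 315).


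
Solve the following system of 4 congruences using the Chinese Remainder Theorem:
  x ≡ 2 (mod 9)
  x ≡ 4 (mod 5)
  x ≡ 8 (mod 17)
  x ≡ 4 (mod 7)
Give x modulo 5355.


Product of moduli M = 9 · 5 · 17 · 7 = 5355.
Merge one congruence at a time:
  Start: x ≡ 2 (mod 9).
  Combine with x ≡ 4 (mod 5); new modulus lcm = 45.
    Write x = 2 + 9·t and substitute into x ≡ 4 (mod 5): 9·t ≡ 4 − 2 = 2 (mod 5).
    Reduce coefficients mod 5: 4·t ≡ 2 (mod 5).
    The inverse of 4 mod 5 is 4 (since 4·4 = 16 = 3·5 + 1), so t ≡ 4·2 = 8 ≡ 3 (mod 5).
    Then x = 2 + 9·3 = 29, valid modulo lcm(9, 5) = 45: x ≡ 29 (mod 45).
  Combine with x ≡ 8 (mod 17); new modulus lcm = 765.
    Write x = 29 + 45·t and substitute into x ≡ 8 (mod 17): 45·t ≡ 8 − 29 = -21 (mod 17).
    Reduce coefficients mod 17: 11·t ≡ 13 (mod 17).
    The inverse of 11 mod 17 is 14 (since 11·14 = 154 = 9·17 + 1), so t ≡ 14·13 = 182 ≡ 12 (mod 17).
    Then x = 29 + 45·12 = 569, valid modulo lcm(45, 17) = 765: x ≡ 569 (mod 765).
  Combine with x ≡ 4 (mod 7); new modulus lcm = 5355.
    Write x = 569 + 765·t and substitute into x ≡ 4 (mod 7): 765·t ≡ 4 − 569 = -565 (mod 7).
    Reduce coefficients mod 7: 2·t ≡ 2 (mod 7).
    The inverse of 2 mod 7 is 4 (since 2·4 = 8 = 1·7 + 1), so t ≡ 4·2 = 8 ≡ 1 (mod 7).
    Then x = 569 + 765·1 = 1334, valid modulo lcm(765, 7) = 5355: x ≡ 1334 (mod 5355).
Verify against each original: 1334 mod 9 = 2, 1334 mod 5 = 4, 1334 mod 17 = 8, 1334 mod 7 = 4.

x ≡ 1334 (mod 5355).


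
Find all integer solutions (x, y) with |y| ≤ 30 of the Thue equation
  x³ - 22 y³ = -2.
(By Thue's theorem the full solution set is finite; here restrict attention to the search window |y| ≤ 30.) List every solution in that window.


The equation is x³ - 22y³ = -2. For fixed y, x³ = 22·y³ − 2, so a solution requires the RHS to be a perfect cube.
Strategy: iterate y from -30 to 30, compute RHS = 22·y³ − 2, and check whether it is a (positive or negative) perfect cube.
Check small values of y:
  y = 0: RHS = -2 is not a perfect cube.
  y = 1: RHS = 20 is not a perfect cube.
  y = -1: RHS = -24 is not a perfect cube.
  y = 2: RHS = 174 is not a perfect cube.
  y = -2: RHS = -178 is not a perfect cube.
  y = 3: RHS = 592 is not a perfect cube.
  y = -3: RHS = -596 is not a perfect cube.
Continuing the search up to |y| = 30 finds no solutions either.
No (x, y) in the scanned range satisfies the equation.

No integer solutions with |y| ≤ 30.


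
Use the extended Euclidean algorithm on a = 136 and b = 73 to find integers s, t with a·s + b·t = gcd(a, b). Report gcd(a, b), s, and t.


Euclidean algorithm on (136, 73) — divide until remainder is 0:
  136 = 1 · 73 + 63
  73 = 1 · 63 + 10
  63 = 6 · 10 + 3
  10 = 3 · 3 + 1
  3 = 3 · 1 + 0
gcd(136, 73) = 1.
Track Bezout coefficients alongside the remainders: start with r₀ = 136 = a·1 + b·0 (s = 1, t = 0) and r₁ = 73 = a·0 + b·1 (s = 0, t = 1); each new remainder r_{k+1} = r_{k-1} − q_k·r_k inherits s_{k+1} = s_{k-1} − q_k·s_k, t_{k+1} = t_{k-1} − q_k·t_k, so r_k = a·s_k + b·t_k at every step:
  q = 1: r = 63, s = 1 − 1·0 = 1, t = 0 − 1·1 = -1  (check: 136·1 + 73·(-1) = 63)
  q = 1: r = 10, s = 0 − 1·1 = -1, t = 1 − 1·(-1) = 2  (check: 136·(-1) + 73·2 = 10)
  q = 6: r = 3, s = 1 − 6·(-1) = 7, t = -1 − 6·2 = -13  (check: 136·7 + 73·(-13) = 3)
  q = 3: r = 1, s = -1 − 3·7 = -22, t = 2 − 3·(-13) = 41  (check: 136·(-22) + 73·41 = 1)
The row with r = 1 (the gcd) gives the Bezout coefficients s = -22, t = 41.
Result: 136 · (-22) + 73 · (41) = 1.

gcd(136, 73) = 1; s = -22, t = 41 (check: 136·(-22) + 73·41 = 1).


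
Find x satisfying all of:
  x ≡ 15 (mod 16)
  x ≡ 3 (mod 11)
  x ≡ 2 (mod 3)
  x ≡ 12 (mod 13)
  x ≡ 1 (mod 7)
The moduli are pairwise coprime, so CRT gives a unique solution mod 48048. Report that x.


Product of moduli M = 16 · 11 · 3 · 13 · 7 = 48048.
Merge one congruence at a time:
  Start: x ≡ 15 (mod 16).
  Combine with x ≡ 3 (mod 11); new modulus lcm = 176.
    Write x = 15 + 16·t and substitute into x ≡ 3 (mod 11): 16·t ≡ 3 − 15 = -12 (mod 11).
    Reduce coefficients mod 11: 5·t ≡ 10 (mod 11).
    The inverse of 5 mod 11 is 9 (since 5·9 = 45 = 4·11 + 1), so t ≡ 9·10 = 90 ≡ 2 (mod 11).
    Then x = 15 + 16·2 = 47, valid modulo lcm(16, 11) = 176: x ≡ 47 (mod 176).
  Combine with x ≡ 2 (mod 3); new modulus lcm = 528.
    Write x = 47 + 176·t and substitute into x ≡ 2 (mod 3): 176·t ≡ 2 − 47 = -45 (mod 3).
    Reduce coefficients mod 3: 2·t ≡ 0 (mod 3).
    The inverse of 2 mod 3 is 2 (since 2·2 = 4 = 1·3 + 1), so t ≡ 2·0 = 0 ≡ 0 (mod 3).
    Then x = 47 + 176·0 = 47, valid modulo lcm(176, 3) = 528: x ≡ 47 (mod 528).
  Combine with x ≡ 12 (mod 13); new modulus lcm = 6864.
    Write x = 47 + 528·t and substitute into x ≡ 12 (mod 13): 528·t ≡ 12 − 47 = -35 (mod 13).
    Reduce coefficients mod 13: 8·t ≡ 4 (mod 13).
    The inverse of 8 mod 13 is 5 (since 8·5 = 40 = 3·13 + 1), so t ≡ 5·4 = 20 ≡ 7 (mod 13).
    Then x = 47 + 528·7 = 3743, valid modulo lcm(528, 13) = 6864: x ≡ 3743 (mod 6864).
  Combine with x ≡ 1 (mod 7); new modulus lcm = 48048.
    Write x = 3743 + 6864·t and substitute into x ≡ 1 (mod 7): 6864·t ≡ 1 − 3743 = -3742 (mod 7).
    Reduce coefficients mod 7: 4·t ≡ 3 (mod 7).
    The inverse of 4 mod 7 is 2 (since 4·2 = 8 = 1·7 + 1), so t ≡ 2·3 = 6 ≡ 6 (mod 7).
    Then x = 3743 + 6864·6 = 44927, valid modulo lcm(6864, 7) = 48048: x ≡ 44927 (mod 48048).
Verify against each original: 44927 mod 16 = 15, 44927 mod 11 = 3, 44927 mod 3 = 2, 44927 mod 13 = 12, 44927 mod 7 = 1.

x ≡ 44927 (mod 48048).


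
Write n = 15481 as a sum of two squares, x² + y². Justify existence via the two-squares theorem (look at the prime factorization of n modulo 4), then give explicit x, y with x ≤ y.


Step 1: Factor n = 15481 = 113 · 137.
Step 2: Check the mod-4 condition on each prime factor: 113 ≡ 1 (mod 4), exponent 1; 137 ≡ 1 (mod 4), exponent 1.
All primes ≡ 3 (mod 4) appear to even exponent (or don't appear), so by the two-squares theorem n IS expressible as a sum of two squares.
Step 3: Build a representation. Here n = 113 · 137 is a product of primes ≡ 1 (mod 4). Each prime p ≡ 1 (mod 4) is itself a sum of two squares; find a² by testing p − a² for a perfect square:
  113: 113 − 1² = 112, 113 − 2² = 109, 113 − 3² = 104, 113 − 4² = 97, 113 − 5² = 88, 113 − 6² = 77, 113 − 7² = 64 = 8² ⇒ 113 = 7² + 8².
  137: 137 − 1² = 136, 137 − 2² = 133, 137 − 3² = 128, 137 − 4² = 121 = 11² ⇒ 137 = 4² + 11².
  Combine using the Brahmagupta–Fibonacci identity (a² + b²)(c² + d²) = (ac − bd)² + (ad + bc)² = (ac + bd)² + (ad − bc)²:
  113 · 137 = 15481: from (7² + 8²)(4² + 11²), take (7·4 − 8·11, 7·11 + 8·4) = (28 − 88, 77 + 32) = (-60, 109); dropping signs (only squares matter) gives (60, 109); check 60² + 109² = 3600 + 11881 = 15481 ✓.
Step 4: Order so x ≤ y and verify: 60² + 109² = 3600 + 11881 = 15481 = n. ✓

n = 15481 = 60² + 109² (one valid representation with x ≤ y).


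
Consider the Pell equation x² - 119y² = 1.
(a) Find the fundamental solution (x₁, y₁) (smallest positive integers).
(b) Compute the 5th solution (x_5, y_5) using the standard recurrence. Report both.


Step 1: Find the fundamental solution (x₁, y₁) of x² - 119y² = 1.
  Expand √119 as a continued fraction. a₀ = ⌊√119⌋ = 10; iterate m_{k+1} = d_k·a_k − m_k, d_{k+1} = (119 − m_{k+1}²)/d_k, a_{k+1} = ⌊(a₀ + m_{k+1})/d_{k+1}⌋ (starting m₀ = 0, d₀ = 1), with convergents p_k = a_k·p_{k-1} + p_{k-2}, q_k = a_k·q_{k-1} + q_{k-2} (p₋₁ = 1, q₋₁ = 0):
  k = 0: a₀ = 10; p₀/q₀ = 10/1; p₀² − 119·q₀² = 100 − 119 = -19.
  k = 1: m = 10, d = 19, a = ⌊(10 + 10)/19⌋ = 1; p/q = (1·10 + 1)/(1·1 + 0) = 11/1; p² − 119·q² = 121 − 119 = 2.
  k = 2: m = 9, d = 2, a = ⌊(10 + 9)/2⌋ = 9; p/q = (9·11 + 10)/(9·1 + 1) = 109/10; p² − 119·q² = 11881 − 11900 = -19.
  k = 3: m = 9, d = 19, a = ⌊(10 + 9)/19⌋ = 1; p/q = (1·109 + 11)/(1·10 + 1) = 120/11; p² − 119·q² = 14400 − 14399 = 1.
  The first convergent with p² − 119·q² = 1 gives the fundamental solution (x₁, y₁) = (120, 11).
Step 2: Apply the recurrence (x_{n+1}, y_{n+1}) = (x₁x_n + 119y₁y_n, x₁y_n + y₁x_n) repeatedly.
  From (x_1, y_1) = (120, 11): x_2 = 120·120 + 119·11·11 = 28799; y_2 = 120·11 + 11·120 = 2640.
  From (x_2, y_2) = (28799, 2640): x_3 = 120·28799 + 119·11·2640 = 6911640; y_3 = 120·2640 + 11·28799 = 633589.
  From (x_3, y_3) = (6911640, 633589): x_4 = 120·6911640 + 119·11·633589 = 1658764801; y_4 = 120·633589 + 11·6911640 = 152058720.
  From (x_4, y_4) = (1658764801, 152058720): x_5 = 120·1658764801 + 119·11·152058720 = 398096640600; y_5 = 120·152058720 + 11·1658764801 = 36493459211.
Step 3: Verify x_5² - 119·y_5² = 158480935257005568360000 - 158480935257005568359999 = 1 (should be 1). ✓

(x_1, y_1) = (120, 11); (x_5, y_5) = (398096640600, 36493459211).


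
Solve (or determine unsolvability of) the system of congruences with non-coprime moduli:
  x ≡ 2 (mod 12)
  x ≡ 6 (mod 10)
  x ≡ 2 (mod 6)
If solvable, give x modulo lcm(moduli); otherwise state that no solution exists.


Moduli 12, 10, 6 are not pairwise coprime, so CRT works modulo lcm(m_i) when all pairwise compatibility conditions hold.
Pairwise compatibility: gcd(m_i, m_j) must divide a_i - a_j for every pair.
Merge one congruence at a time:
  Start: x ≡ 2 (mod 12).
  Combine with x ≡ 6 (mod 10): gcd(12, 10) = 2; 6 - 2 = 4, which IS divisible by 2, so compatible.
    Write x = 2 + 12·t and substitute into x ≡ 6 (mod 10): 12·t ≡ 6 − 2 = 4 (mod 10).
    Divide the congruence (and modulus) by g = 2: 6·t ≡ 2 (mod 5).
    Reduce coefficients mod 5: 1·t ≡ 2 (mod 5).
    So t ≡ 2 (mod 5).
    Then x = 2 + 12·2 = 26, valid modulo lcm(12, 10) = 60: x ≡ 26 (mod 60).
  Combine with x ≡ 2 (mod 6): gcd(60, 6) = 6; 2 - 26 = -24, which IS divisible by 6, so compatible.
    Write x = 26 + 60·t and substitute into x ≡ 2 (mod 6): 60·t ≡ 2 − 26 = -24 (mod 6).
    Divide the congruence (and modulus) by g = 6: 10·t ≡ -4 (mod 1).
    Modulo 1 every t works; take t = 0.
    Then x = 26 + 60·0 = 26, valid modulo lcm(60, 6) = 60: x ≡ 26 (mod 60).
Verify: 26 mod 12 = 2, 26 mod 10 = 6, 26 mod 6 = 2.

x ≡ 26 (mod 60).


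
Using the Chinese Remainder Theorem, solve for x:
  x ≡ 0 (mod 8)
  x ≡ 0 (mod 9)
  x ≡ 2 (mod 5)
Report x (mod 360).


Moduli 8, 9, 5 are pairwise coprime; by CRT there is a unique solution modulo M = 8 · 9 · 5 = 360.
Solve pairwise, accumulating the modulus:
  Start with x ≡ 0 (mod 8).
  Combine with x ≡ 0 (mod 9): since gcd(8, 9) = 1, we get a unique residue mod 72.
    Write x = 0 + 8·t and substitute into x ≡ 0 (mod 9): 8·t ≡ 0 − 0 = 0 (mod 9).
    The inverse of 8 mod 9 is 8 (since 8·8 = 64 = 7·9 + 1), so t ≡ 8·0 = 0 ≡ 0 (mod 9).
    Then x = 0 + 8·0 = 0, valid modulo lcm(8, 9) = 72: x ≡ 0 (mod 72).
  Combine with x ≡ 2 (mod 5): since gcd(72, 5) = 1, we get a unique residue mod 360.
    Write x = 0 + 72·t and substitute into x ≡ 2 (mod 5): 72·t ≡ 2 − 0 = 2 (mod 5).
    Reduce coefficients mod 5: 2·t ≡ 2 (mod 5).
    The inverse of 2 mod 5 is 3 (since 2·3 = 6 = 1·5 + 1), so t ≡ 3·2 = 6 ≡ 1 (mod 5).
    Then x = 0 + 72·1 = 72, valid modulo lcm(72, 5) = 360: x ≡ 72 (mod 360).
Verify: 72 mod 8 = 0 ✓, 72 mod 9 = 0 ✓, 72 mod 5 = 2 ✓.

x ≡ 72 (mod 360).


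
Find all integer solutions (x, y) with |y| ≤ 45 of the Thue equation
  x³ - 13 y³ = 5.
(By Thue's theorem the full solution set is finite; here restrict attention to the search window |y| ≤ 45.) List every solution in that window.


The equation is x³ - 13y³ = 5. For fixed y, x³ = 13·y³ + 5, so a solution requires the RHS to be a perfect cube.
Strategy: iterate y from -45 to 45, compute RHS = 13·y³ + 5, and check whether it is a (positive or negative) perfect cube.
Check small values of y:
  y = 0: RHS = 5 is not a perfect cube.
  y = 1: RHS = 18 is not a perfect cube.
  y = -1: RHS = -8 = (-2)³ ⇒ x = -2 works.
  y = 2: RHS = 109 is not a perfect cube.
  y = -2: RHS = -99 is not a perfect cube.
  y = 3: RHS = 356 is not a perfect cube.
  y = -3: RHS = -346 is not a perfect cube.
Continuing the search up to |y| = 45 finds no further solutions beyond those listed.
Collected solutions: (-2, -1).

Solutions (with |y| ≤ 45): (-2, -1).


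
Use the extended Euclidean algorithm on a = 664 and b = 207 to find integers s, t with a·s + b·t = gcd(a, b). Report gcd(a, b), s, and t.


Euclidean algorithm on (664, 207) — divide until remainder is 0:
  664 = 3 · 207 + 43
  207 = 4 · 43 + 35
  43 = 1 · 35 + 8
  35 = 4 · 8 + 3
  8 = 2 · 3 + 2
  3 = 1 · 2 + 1
  2 = 2 · 1 + 0
gcd(664, 207) = 1.
Track Bezout coefficients alongside the remainders: start with r₀ = 664 = a·1 + b·0 (s = 1, t = 0) and r₁ = 207 = a·0 + b·1 (s = 0, t = 1); each new remainder r_{k+1} = r_{k-1} − q_k·r_k inherits s_{k+1} = s_{k-1} − q_k·s_k, t_{k+1} = t_{k-1} − q_k·t_k, so r_k = a·s_k + b·t_k at every step:
  q = 3: r = 43, s = 1 − 3·0 = 1, t = 0 − 3·1 = -3  (check: 664·1 + 207·(-3) = 43)
  q = 4: r = 35, s = 0 − 4·1 = -4, t = 1 − 4·(-3) = 13  (check: 664·(-4) + 207·13 = 35)
  q = 1: r = 8, s = 1 − 1·(-4) = 5, t = -3 − 1·13 = -16  (check: 664·5 + 207·(-16) = 8)
  q = 4: r = 3, s = -4 − 4·5 = -24, t = 13 − 4·(-16) = 77  (check: 664·(-24) + 207·77 = 3)
  q = 2: r = 2, s = 5 − 2·(-24) = 53, t = -16 − 2·77 = -170  (check: 664·53 + 207·(-170) = 2)
  q = 1: r = 1, s = -24 − 1·53 = -77, t = 77 − 1·(-170) = 247  (check: 664·(-77) + 207·247 = 1)
The row with r = 1 (the gcd) gives the Bezout coefficients s = -77, t = 247.
Result: 664 · (-77) + 207 · (247) = 1.

gcd(664, 207) = 1; s = -77, t = 247 (check: 664·(-77) + 207·247 = 1).


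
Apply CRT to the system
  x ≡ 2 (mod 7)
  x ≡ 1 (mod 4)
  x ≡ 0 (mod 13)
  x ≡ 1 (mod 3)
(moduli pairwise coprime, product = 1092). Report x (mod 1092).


Product of moduli M = 7 · 4 · 13 · 3 = 1092.
Merge one congruence at a time:
  Start: x ≡ 2 (mod 7).
  Combine with x ≡ 1 (mod 4); new modulus lcm = 28.
    Write x = 2 + 7·t and substitute into x ≡ 1 (mod 4): 7·t ≡ 1 − 2 = -1 (mod 4).
    Reduce coefficients mod 4: 3·t ≡ 3 (mod 4).
    The inverse of 3 mod 4 is 3 (since 3·3 = 9 = 2·4 + 1), so t ≡ 3·3 = 9 ≡ 1 (mod 4).
    Then x = 2 + 7·1 = 9, valid modulo lcm(7, 4) = 28: x ≡ 9 (mod 28).
  Combine with x ≡ 0 (mod 13); new modulus lcm = 364.
    Write x = 9 + 28·t and substitute into x ≡ 0 (mod 13): 28·t ≡ 0 − 9 = -9 (mod 13).
    Reduce coefficients mod 13: 2·t ≡ 4 (mod 13).
    The inverse of 2 mod 13 is 7 (since 2·7 = 14 = 1·13 + 1), so t ≡ 7·4 = 28 ≡ 2 (mod 13).
    Then x = 9 + 28·2 = 65, valid modulo lcm(28, 13) = 364: x ≡ 65 (mod 364).
  Combine with x ≡ 1 (mod 3); new modulus lcm = 1092.
    Write x = 65 + 364·t and substitute into x ≡ 1 (mod 3): 364·t ≡ 1 − 65 = -64 (mod 3).
    Reduce coefficients mod 3: 1·t ≡ 2 (mod 3).
    So t ≡ 2 (mod 3).
    Then x = 65 + 364·2 = 793, valid modulo lcm(364, 3) = 1092: x ≡ 793 (mod 1092).
Verify against each original: 793 mod 7 = 2, 793 mod 4 = 1, 793 mod 13 = 0, 793 mod 3 = 1.

x ≡ 793 (mod 1092).


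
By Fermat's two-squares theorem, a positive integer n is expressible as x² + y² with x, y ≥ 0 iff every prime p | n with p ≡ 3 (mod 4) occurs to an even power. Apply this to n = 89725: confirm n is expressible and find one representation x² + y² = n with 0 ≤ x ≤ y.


Step 1: Factor n = 89725 = 5^2 · 37 · 97.
Step 2: Check the mod-4 condition on each prime factor: 5 ≡ 1 (mod 4), exponent 2; 37 ≡ 1 (mod 4), exponent 1; 97 ≡ 1 (mod 4), exponent 1.
All primes ≡ 3 (mod 4) appear to even exponent (or don't appear), so by the two-squares theorem n IS expressible as a sum of two squares.
Step 3: Build a representation. Group n = k² · m with k = 5 and m = 37 · 97 = 3589 (a product of primes ≡ 1 (mod 4)); a representation of m scales to one of n via (k·x)² + (k·y)² = k²(x² + y²). Each prime p ≡ 1 (mod 4) is itself a sum of two squares; find a² by testing p − a² for a perfect square:
  37: 37 − 1² = 36 = 6² ⇒ 37 = 1² + 6².
  97: 97 − 1² = 96, 97 − 2² = 93, 97 − 3² = 88, 97 − 4² = 81 = 9² ⇒ 97 = 4² + 9².
  Combine using the Brahmagupta–Fibonacci identity (a² + b²)(c² + d²) = (ac − bd)² + (ad + bc)² = (ac + bd)² + (ad − bc)²:
  37 · 97 = 3589: from (1² + 6²)(4² + 9²), take (1·4 − 6·9, 1·9 + 6·4) = (4 − 54, 9 + 24) = (-50, 33); dropping signs (only squares matter) gives (50, 33); check 50² + 33² = 2500 + 1089 = 3589 ✓.
  Scale by k = 5: (5·50, 5·33) = (250, 165).
Step 4: Order so x ≤ y and verify: 165² + 250² = 27225 + 62500 = 89725 = n. ✓

n = 89725 = 165² + 250² (one valid representation with x ≤ y).


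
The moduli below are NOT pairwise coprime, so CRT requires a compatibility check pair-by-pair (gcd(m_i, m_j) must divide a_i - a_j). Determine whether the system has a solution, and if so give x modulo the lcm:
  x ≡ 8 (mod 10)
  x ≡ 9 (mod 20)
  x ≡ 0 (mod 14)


Moduli 10, 20, 14 are not pairwise coprime, so CRT works modulo lcm(m_i) when all pairwise compatibility conditions hold.
Pairwise compatibility: gcd(m_i, m_j) must divide a_i - a_j for every pair.
Merge one congruence at a time:
  Start: x ≡ 8 (mod 10).
  Combine with x ≡ 9 (mod 20): gcd(10, 20) = 10, and 9 - 8 = 1 is NOT divisible by 10.
    ⇒ system is inconsistent (no integer solution).

No solution (the system is inconsistent).


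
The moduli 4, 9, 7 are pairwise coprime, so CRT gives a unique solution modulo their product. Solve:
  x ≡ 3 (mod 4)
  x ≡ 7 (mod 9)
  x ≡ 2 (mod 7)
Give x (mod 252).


Moduli 4, 9, 7 are pairwise coprime; by CRT there is a unique solution modulo M = 4 · 9 · 7 = 252.
Solve pairwise, accumulating the modulus:
  Start with x ≡ 3 (mod 4).
  Combine with x ≡ 7 (mod 9): since gcd(4, 9) = 1, we get a unique residue mod 36.
    Write x = 3 + 4·t and substitute into x ≡ 7 (mod 9): 4·t ≡ 7 − 3 = 4 (mod 9).
    The inverse of 4 mod 9 is 7 (since 4·7 = 28 = 3·9 + 1), so t ≡ 7·4 = 28 ≡ 1 (mod 9).
    Then x = 3 + 4·1 = 7, valid modulo lcm(4, 9) = 36: x ≡ 7 (mod 36).
  Combine with x ≡ 2 (mod 7): since gcd(36, 7) = 1, we get a unique residue mod 252.
    Write x = 7 + 36·t and substitute into x ≡ 2 (mod 7): 36·t ≡ 2 − 7 = -5 (mod 7).
    Reduce coefficients mod 7: 1·t ≡ 2 (mod 7).
    So t ≡ 2 (mod 7).
    Then x = 7 + 36·2 = 79, valid modulo lcm(36, 7) = 252: x ≡ 79 (mod 252).
Verify: 79 mod 4 = 3 ✓, 79 mod 9 = 7 ✓, 79 mod 7 = 2 ✓.

x ≡ 79 (mod 252).
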